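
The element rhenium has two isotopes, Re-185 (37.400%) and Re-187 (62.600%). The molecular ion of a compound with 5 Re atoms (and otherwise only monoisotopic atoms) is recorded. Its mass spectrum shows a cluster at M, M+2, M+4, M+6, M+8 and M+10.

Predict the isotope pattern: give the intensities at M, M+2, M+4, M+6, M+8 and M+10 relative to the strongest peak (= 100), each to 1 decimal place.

2.1 : 17.8 : 59.7 : 100.0 : 83.7 : 28.0

Expanding (0.37400 + 0.62600)^5:
P(M) = 0.37400^5 = 0.007317
P(M+2) = 5 × 0.37400^4 × 0.62600^1 = 0.061239
P(M+4) = 10 × 0.37400^3 × 0.62600^2 = 0.205005
P(M+6) = 10 × 0.37400^2 × 0.62600^3 = 0.343136
P(M+8) = 5 × 0.37400^1 × 0.62600^4 = 0.287170
P(M+10) = 0.62600^5 = 0.096133
The M+6 peak is largest (0.343136); scaling to 100 gives 2.1 : 17.8 : 59.7 : 100.0 : 83.7 : 28.0.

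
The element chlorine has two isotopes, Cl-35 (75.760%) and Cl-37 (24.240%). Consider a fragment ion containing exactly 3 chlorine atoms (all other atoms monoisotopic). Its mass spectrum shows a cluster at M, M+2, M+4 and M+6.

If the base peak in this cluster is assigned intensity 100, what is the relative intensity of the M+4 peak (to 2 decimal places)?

30.71

Binomial terms of (0.75760 + 0.24240)^3: M 0.4348, M+2 0.4174, M+4 0.1335, M+6 0.0142 → M is the base peak.
P(M) = C(3,0) × 0.75760^3 × 0.24240^0 = 1 × 0.4348304 × 1.0000 = 0.434830 (base)
P(M+4) = C(3,2) × 0.75760^1 × 0.24240^2 = 3 × 0.7576 × 0.05875776 = 0.133545
Relative intensity = 0.133545 / 0.434830 × 100 = 30.71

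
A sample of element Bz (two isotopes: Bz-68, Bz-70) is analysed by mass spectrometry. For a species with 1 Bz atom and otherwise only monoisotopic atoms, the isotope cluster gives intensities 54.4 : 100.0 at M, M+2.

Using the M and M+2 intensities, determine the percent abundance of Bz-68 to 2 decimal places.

Let p = fractional abundance of Bz-68. I(M+2)/I(M) = [C(1,1)·p^0·(1−p)] / p^1 = 1·(1−p)/p = 100.0/54.4 = 1.8382
(1−p)/p = 1.8382/1 = 1.8382  ⇒  p = 1/(1 + 1.8382) = 0.3523
Bz-68: 35.23%, Bz-70: 64.77%.

35.23%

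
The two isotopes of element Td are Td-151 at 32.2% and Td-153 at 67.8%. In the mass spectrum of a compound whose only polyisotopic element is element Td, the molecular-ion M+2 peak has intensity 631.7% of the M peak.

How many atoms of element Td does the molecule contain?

3

For n independent Td atoms, I(M+2)/I(M) = n · (abundance Td-153) / (abundance Td-151) = n · 0.678/0.322.
n = 6.317 × 0.322/0.678 = 3.00 ≈ 3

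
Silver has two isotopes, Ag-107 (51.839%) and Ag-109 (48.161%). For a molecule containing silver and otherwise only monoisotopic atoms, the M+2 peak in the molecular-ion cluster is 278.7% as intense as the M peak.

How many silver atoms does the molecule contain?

3

With n Ag atoms, P(M+2)/P(M) = C(n,1)·p^(n−1)q / p^n = n·q/p = n · 0.48161/0.51839.
n = 2.787 × 0.51839/0.48161 = 3.00 ≈ 3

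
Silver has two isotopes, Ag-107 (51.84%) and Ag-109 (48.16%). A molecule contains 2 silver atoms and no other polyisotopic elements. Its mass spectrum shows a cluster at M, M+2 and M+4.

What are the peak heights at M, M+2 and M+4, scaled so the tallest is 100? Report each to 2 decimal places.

53.82 : 100.00 : 46.45

Each Ag atom is independently Ag-107 (p = 0.5184) or Ag-109 (q = 0.4816); the cluster is the binomial expansion (p + q)^2.
P(M) = 0.5184^2 = 0.268739
P(M+2) = 2 × 0.5184^1 × 0.4816^1 = 0.499323
P(M+4) = 0.4816^2 = 0.231939
The M+2 peak is largest (0.499323); scaling to 100 gives 53.82 : 100.00 : 46.45.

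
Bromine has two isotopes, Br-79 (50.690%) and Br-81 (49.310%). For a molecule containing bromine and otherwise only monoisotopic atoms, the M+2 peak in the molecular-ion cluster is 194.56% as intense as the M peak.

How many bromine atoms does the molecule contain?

For n independent Br atoms, I(M+2)/I(M) = n · (abundance Br-81) / (abundance Br-79) = n · 0.49310/0.50690.
n = 1.9456 × 0.50690/0.49310 = 2.00 ≈ 2

2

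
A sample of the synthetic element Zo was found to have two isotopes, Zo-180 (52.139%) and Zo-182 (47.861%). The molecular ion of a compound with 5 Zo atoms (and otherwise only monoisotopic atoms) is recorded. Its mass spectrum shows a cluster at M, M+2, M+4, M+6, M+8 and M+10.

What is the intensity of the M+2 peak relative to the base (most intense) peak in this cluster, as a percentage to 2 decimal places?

Binomial terms of (0.52139 + 0.47861)^5: M 0.0385, M+2 0.1768, M+4 0.3247, M+6 0.2980, M+8 0.1368, M+10 0.0251 → M+4 is the base peak.
P(M+4) = C(5,2) × 0.52139^3 × 0.47861^2 = 10 × 0.14173858 × 0.22906753 = 0.324677 (base)
P(M+2) = C(5,1) × 0.52139^4 × 0.47861^1 = 5 × 0.07390108 × 0.47861 = 0.176849
Relative intensity = 0.176849 / 0.324677 × 100 = 54.47

54.47%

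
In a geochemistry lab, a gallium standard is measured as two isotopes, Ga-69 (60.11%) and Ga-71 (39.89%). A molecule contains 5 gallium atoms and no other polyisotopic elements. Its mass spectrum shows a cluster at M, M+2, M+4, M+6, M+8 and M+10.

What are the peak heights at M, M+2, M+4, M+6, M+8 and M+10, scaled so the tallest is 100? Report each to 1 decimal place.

Each Ga atom is independently Ga-69 (p = 0.6011) or Ga-71 (q = 0.3989); the cluster is the binomial expansion (p + q)^5.
P(M) = 0.6011^5 = 0.078475
P(M+2) = 5 × 0.6011^4 × 0.3989^1 = 0.260388
P(M+4) = 10 × 0.6011^3 × 0.3989^2 = 0.345596
P(M+6) = 10 × 0.6011^2 × 0.3989^3 = 0.229343
P(M+8) = 5 × 0.6011^1 × 0.3989^4 = 0.076098
P(M+10) = 0.3989^5 = 0.010100
The M+4 peak is largest (0.345596); scaling to 100 gives 22.7 : 75.3 : 100.0 : 66.4 : 22.0 : 2.9.

22.7 : 75.3 : 100.0 : 66.4 : 22.0 : 2.9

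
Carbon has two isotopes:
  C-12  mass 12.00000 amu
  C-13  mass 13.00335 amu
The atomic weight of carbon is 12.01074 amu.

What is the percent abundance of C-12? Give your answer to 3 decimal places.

98.930%

With x = fraction of C-12 (so C-13 is 1 − x):
12.00000·x + 13.00335·(1 − x) = 12.01074
(12.00000 − 13.00335)·x = 12.01074 − 13.00335
x = -0.99261 / -1.00335 = 0.98930 → 98.930% C-12, 1.070% C-13.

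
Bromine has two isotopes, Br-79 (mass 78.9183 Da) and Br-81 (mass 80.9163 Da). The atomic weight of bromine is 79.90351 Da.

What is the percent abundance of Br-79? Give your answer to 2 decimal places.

50.69%

Writing the weighted mean with unknown fraction x of Br-79:
78.9183·x + 80.9163·(1 − x) = 79.90351
(78.9183 − 80.9163)·x = 79.90351 − 80.9163
x = -1.01279 / -1.9980 = 0.50690 → 50.69% Br-79, 49.31% Br-81.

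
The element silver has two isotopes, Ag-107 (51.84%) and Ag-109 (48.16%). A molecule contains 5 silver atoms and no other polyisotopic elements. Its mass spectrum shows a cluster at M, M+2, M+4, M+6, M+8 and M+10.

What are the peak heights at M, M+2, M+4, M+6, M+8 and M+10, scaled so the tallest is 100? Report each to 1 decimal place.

11.6 : 53.8 : 100.0 : 92.9 : 43.2 : 8.0

Expanding (0.5184 + 0.4816)^5:
P(M) = 0.5184^5 = 0.037439
P(M+2) = 5 × 0.5184^4 × 0.4816^1 = 0.173907
P(M+4) = 10 × 0.5184^3 × 0.4816^2 = 0.323123
P(M+6) = 10 × 0.5184^2 × 0.4816^3 = 0.300185
P(M+8) = 5 × 0.5184^1 × 0.4816^4 = 0.139438
P(M+10) = 0.4816^5 = 0.025908
The M+4 peak is largest (0.323123); scaling to 100 gives 11.6 : 53.8 : 100.0 : 92.9 : 43.2 : 8.0.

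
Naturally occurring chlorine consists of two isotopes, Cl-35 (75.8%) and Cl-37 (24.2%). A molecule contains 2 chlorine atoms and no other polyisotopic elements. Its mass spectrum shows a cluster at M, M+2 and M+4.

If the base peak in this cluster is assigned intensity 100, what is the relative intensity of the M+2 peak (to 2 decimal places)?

63.85

Term probabilities: M 0.5746, M+2 0.3669, M+4 0.0586. Base peak = M.
P(M) = C(2,0) × 0.758^2 × 0.242^0 = 1 × 0.574564 × 1.0000 = 0.574564 (base)
P(M+2) = C(2,1) × 0.758^1 × 0.242^1 = 2 × 0.7580 × 0.2420 = 0.366872
Relative intensity = 0.366872 / 0.574564 × 100 = 63.85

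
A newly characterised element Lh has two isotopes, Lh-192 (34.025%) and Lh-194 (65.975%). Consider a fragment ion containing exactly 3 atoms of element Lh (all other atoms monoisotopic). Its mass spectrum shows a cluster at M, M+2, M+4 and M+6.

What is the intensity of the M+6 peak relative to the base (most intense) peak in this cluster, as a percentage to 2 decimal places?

(0.34025 + 0.65975)^3 gives M 0.0394, M+2 0.2291, M+4 0.4443, M+6 0.2872; the largest is M+4.
P(M+4) = C(3,2) × 0.34025^1 × 0.65975^2 = 3 × 0.34025 × 0.43527006 = 0.444302 (base)
P(M+6) = C(3,3) × 0.34025^0 × 0.65975^3 = 1 × 1.0000 × 0.28716942 = 0.287169
Relative intensity = 0.287169 / 0.444302 × 100 = 64.63

64.63%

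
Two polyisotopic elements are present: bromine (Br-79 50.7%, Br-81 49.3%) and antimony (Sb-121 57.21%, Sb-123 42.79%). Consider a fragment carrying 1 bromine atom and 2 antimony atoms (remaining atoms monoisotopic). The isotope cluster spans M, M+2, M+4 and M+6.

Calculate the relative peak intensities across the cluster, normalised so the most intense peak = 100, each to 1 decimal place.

Bromine pattern (n=1): 0.5070 : 0.4930
Antimony pattern (n=2): 0.32729841 : 0.48960318 : 0.18309841
Convolve the two distributions (both contribute in 2-u steps):
  M: 0.5070×0.32729841 = 0.165940
  M+2: 0.5070×0.48960318 + 0.4930×0.32729841 = 0.409587
  M+4: 0.5070×0.18309841 + 0.4930×0.48960318 = 0.334205
  M+6: 0.4930×0.18309841 = 0.090268
Scale to base peak (0.409587) = 100: 40.5 : 100.0 : 81.6 : 22.0

40.5 : 100.0 : 81.6 : 22.0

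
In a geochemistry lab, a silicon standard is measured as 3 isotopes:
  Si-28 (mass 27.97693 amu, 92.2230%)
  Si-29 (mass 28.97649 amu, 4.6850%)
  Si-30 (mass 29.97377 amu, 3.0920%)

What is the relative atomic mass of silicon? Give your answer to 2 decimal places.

28.09 amu

Ar = Σ fᵢ·mᵢ = 0.922230 × 27.97693 + 0.046850 × 28.97649 + 0.030920 × 29.97377
= 25.801164 + 1.357549 + 0.926789 = 28.085502 amu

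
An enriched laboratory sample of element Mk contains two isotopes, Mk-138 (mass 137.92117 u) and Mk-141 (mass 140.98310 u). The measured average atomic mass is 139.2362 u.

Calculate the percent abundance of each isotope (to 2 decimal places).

With x = fraction of Mk-138 (so Mk-141 is 1 − x):
137.92117·x + 140.98310·(1 − x) = 139.2362
(137.92117 − 140.98310)·x = 139.2362 − 140.98310
x = -1.74690 / -3.06193 = 0.57052 → 57.05% Mk-138, 42.95% Mk-141.

Mk-138: 57.05%, Mk-141: 42.95%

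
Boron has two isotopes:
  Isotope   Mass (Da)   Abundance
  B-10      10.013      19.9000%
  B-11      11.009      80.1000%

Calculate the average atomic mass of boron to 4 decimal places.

Ar = Σ fᵢ·mᵢ = 0.199000 × 10.013 + 0.801000 × 11.009
= 1.99259 + 8.81821 = 10.81080 Da

10.8108 Da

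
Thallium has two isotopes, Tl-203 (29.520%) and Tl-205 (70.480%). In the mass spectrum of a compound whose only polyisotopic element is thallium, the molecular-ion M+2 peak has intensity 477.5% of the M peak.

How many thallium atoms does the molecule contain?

With n Tl atoms, P(M+2)/P(M) = C(n,1)·p^(n−1)q / p^n = n·q/p = n · 0.70480/0.29520.
n = 4.775 × 0.29520/0.70480 = 2.00 ≈ 2

2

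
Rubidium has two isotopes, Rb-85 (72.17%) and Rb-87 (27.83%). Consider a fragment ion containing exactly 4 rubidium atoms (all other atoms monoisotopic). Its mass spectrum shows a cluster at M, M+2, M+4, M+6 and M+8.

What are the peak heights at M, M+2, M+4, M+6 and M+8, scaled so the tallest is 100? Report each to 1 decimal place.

64.8 : 100.0 : 57.8 : 14.9 : 1.4

The 4 Rb atoms are independent, so intensities follow the terms of (0.7217 + 0.2783)^4.
P(M) = 0.7217^4 = 0.271286
P(M+2) = 4 × 0.7217^3 × 0.2783^1 = 0.418450
P(M+4) = 6 × 0.7217^2 × 0.2783^2 = 0.242042
P(M+6) = 4 × 0.7217^1 × 0.2783^3 = 0.062224
P(M+8) = 0.2783^4 = 0.005999
The M+2 peak is largest (0.418450); scaling to 100 gives 64.8 : 100.0 : 57.8 : 14.9 : 1.4.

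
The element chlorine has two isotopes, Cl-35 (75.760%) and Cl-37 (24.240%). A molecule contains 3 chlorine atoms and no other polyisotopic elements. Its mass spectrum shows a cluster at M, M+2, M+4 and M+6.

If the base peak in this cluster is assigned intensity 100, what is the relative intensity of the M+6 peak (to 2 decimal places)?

(0.75760 + 0.24240)^3 gives M 0.4348, M+2 0.4174, M+4 0.1335, M+6 0.0142; the largest is M.
P(M) = C(3,0) × 0.75760^3 × 0.24240^0 = 1 × 0.4348304 × 1.0000 = 0.434830 (base)
P(M+6) = C(3,3) × 0.75760^0 × 0.24240^3 = 1 × 1.0000 × 0.01424288 = 0.014243
Relative intensity = 0.014243 / 0.434830 × 100 = 3.28

3.28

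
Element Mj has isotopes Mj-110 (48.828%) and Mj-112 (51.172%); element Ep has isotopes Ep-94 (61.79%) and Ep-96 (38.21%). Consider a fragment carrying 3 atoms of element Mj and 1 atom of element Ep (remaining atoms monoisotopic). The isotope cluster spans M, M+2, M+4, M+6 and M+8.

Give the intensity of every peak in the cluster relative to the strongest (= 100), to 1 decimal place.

19.1 : 71.8 : 100.0 : 60.9 : 13.6

Element Mj pattern (n=3): 0.11641443 : 0.36600879 : 0.38357913 : 0.13399765
Element Ep pattern (n=1): 0.6179 : 0.3821
Convolve the two distributions (both contribute in 2-u steps):
  M: 0.11641443×0.6179 = 0.071932
  M+2: 0.11641443×0.3821 + 0.36600879×0.6179 = 0.270639
  M+4: 0.36600879×0.3821 + 0.38357913×0.6179 = 0.376866
  M+6: 0.38357913×0.3821 + 0.13399765×0.6179 = 0.229363
  M+8: 0.13399765×0.3821 = 0.051201
Scale to base peak (0.376866) = 100: 19.1 : 71.8 : 100.0 : 60.9 : 13.6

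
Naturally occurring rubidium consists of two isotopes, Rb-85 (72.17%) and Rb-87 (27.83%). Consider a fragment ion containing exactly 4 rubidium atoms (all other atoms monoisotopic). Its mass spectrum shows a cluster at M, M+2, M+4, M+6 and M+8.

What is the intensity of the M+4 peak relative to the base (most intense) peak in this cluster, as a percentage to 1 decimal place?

57.8%

Binomial terms of (0.7217 + 0.2783)^4: M 0.2713, M+2 0.4184, M+4 0.2420, M+6 0.0622, M+8 0.0060 → M+2 is the base peak.
P(M+2) = C(4,1) × 0.7217^3 × 0.2783^1 = 4 × 0.37589809 × 0.2783 = 0.418450 (base)
P(M+4) = C(4,2) × 0.7217^2 × 0.2783^2 = 6 × 0.52085089 × 0.07745089 = 0.242042
Relative intensity = 0.242042 / 0.418450 × 100 = 57.8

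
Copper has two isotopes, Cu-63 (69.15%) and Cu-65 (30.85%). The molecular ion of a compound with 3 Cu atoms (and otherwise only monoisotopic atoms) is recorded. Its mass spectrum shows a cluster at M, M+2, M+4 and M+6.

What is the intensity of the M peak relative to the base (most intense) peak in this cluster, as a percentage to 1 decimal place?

74.7%

(0.6915 + 0.3085)^3 gives M 0.3307, M+2 0.4425, M+4 0.1974, M+6 0.0294; the largest is M+2.
P(M+2) = C(3,1) × 0.6915^2 × 0.3085^1 = 3 × 0.47817225 × 0.3085 = 0.442548 (base)
P(M) = C(3,0) × 0.6915^3 × 0.3085^0 = 1 × 0.33065611 × 1.0000 = 0.330656
Relative intensity = 0.330656 / 0.442548 × 100 = 74.7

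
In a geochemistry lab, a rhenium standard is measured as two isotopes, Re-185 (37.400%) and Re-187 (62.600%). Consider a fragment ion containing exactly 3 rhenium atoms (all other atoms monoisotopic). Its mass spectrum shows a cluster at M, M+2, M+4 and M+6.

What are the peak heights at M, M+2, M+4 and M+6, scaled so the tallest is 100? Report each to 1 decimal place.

11.9 : 59.7 : 100.0 : 55.8

Expanding (0.37400 + 0.62600)^3:
P(M) = 0.37400^3 = 0.052314
P(M+2) = 3 × 0.37400^2 × 0.62600^1 = 0.262687
P(M+4) = 3 × 0.37400^1 × 0.62600^2 = 0.439685
P(M+6) = 0.62600^3 = 0.245314
The M+4 peak is largest (0.439685); scaling to 100 gives 11.9 : 59.7 : 100.0 : 55.8.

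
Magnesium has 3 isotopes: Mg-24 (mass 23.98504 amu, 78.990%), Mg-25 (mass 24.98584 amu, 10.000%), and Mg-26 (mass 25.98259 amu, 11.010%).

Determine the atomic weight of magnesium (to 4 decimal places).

24.3051 amu

Ar = Σ fᵢ·mᵢ = 0.78990 × 23.98504 + 0.10000 × 24.98584 + 0.11010 × 25.98259
= 18.945783 + 2.498584 + 2.860683 = 24.305050 amu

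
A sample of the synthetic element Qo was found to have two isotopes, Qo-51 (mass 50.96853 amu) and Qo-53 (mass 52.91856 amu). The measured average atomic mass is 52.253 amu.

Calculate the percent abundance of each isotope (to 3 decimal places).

Let x be the fractional abundance of Qo-51; then Qo-53 has abundance 1 − x.
50.96853·x + 52.91856·(1 − x) = 52.253
(50.96853 − 52.91856)·x = 52.253 − 52.91856
x = -0.66556 / -1.95003 = 0.34131 → 34.131% Qo-51, 65.869% Qo-53.

Qo-51: 34.131%, Qo-53: 65.869%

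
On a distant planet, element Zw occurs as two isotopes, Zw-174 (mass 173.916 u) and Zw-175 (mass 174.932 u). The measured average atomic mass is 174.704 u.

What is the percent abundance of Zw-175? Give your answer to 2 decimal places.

77.56%

Writing the weighted mean with unknown fraction x of Zw-174:
173.916·x + 174.932·(1 − x) = 174.704
(173.916 − 174.932)·x = 174.704 − 174.932
x = -0.228 / -1.016 = 0.22441 → 22.44% Zw-174, 77.56% Zw-175.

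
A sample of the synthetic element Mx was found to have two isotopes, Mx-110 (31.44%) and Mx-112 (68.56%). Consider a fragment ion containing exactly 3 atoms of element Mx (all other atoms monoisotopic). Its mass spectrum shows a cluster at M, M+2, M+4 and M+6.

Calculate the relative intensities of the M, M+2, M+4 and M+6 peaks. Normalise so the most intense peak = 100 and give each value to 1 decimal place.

Expanding (0.3144 + 0.6856)^3:
P(M) = 0.3144^3 = 0.031078
P(M+2) = 3 × 0.3144^2 × 0.6856^1 = 0.203309
P(M+4) = 3 × 0.3144^1 × 0.6856^2 = 0.443349
P(M+6) = 0.6856^3 = 0.322264
The M+4 peak is largest (0.443349); scaling to 100 gives 7.0 : 45.9 : 100.0 : 72.7.

7.0 : 45.9 : 100.0 : 72.7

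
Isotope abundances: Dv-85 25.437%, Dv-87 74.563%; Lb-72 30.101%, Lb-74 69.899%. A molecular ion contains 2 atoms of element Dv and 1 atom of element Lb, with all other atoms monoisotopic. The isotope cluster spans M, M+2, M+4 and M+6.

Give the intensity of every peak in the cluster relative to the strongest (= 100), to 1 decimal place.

Element Dv pattern (n=2): 0.0647041 : 0.37933181 : 0.5559641
Element Lb pattern (n=1): 0.30101 : 0.69899
Convolve the two distributions (both contribute in 2-u steps):
  M: 0.0647041×0.30101 = 0.019477
  M+2: 0.0647041×0.69899 + 0.37933181×0.30101 = 0.159410
  M+4: 0.37933181×0.69899 + 0.5559641×0.30101 = 0.432500
  M+6: 0.5559641×0.69899 = 0.388613
Scale to base peak (0.432500) = 100: 4.5 : 36.9 : 100.0 : 89.9

4.5 : 36.9 : 100.0 : 89.9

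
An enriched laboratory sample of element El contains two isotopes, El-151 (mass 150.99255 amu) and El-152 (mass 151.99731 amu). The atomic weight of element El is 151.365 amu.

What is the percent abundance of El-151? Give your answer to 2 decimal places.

Writing the weighted mean with unknown fraction x of El-151:
150.99255·x + 151.99731·(1 − x) = 151.365
(150.99255 − 151.99731)·x = 151.365 − 151.99731
x = -0.63231 / -1.00476 = 0.62931 → 62.93% El-151, 37.07% El-152.

62.93%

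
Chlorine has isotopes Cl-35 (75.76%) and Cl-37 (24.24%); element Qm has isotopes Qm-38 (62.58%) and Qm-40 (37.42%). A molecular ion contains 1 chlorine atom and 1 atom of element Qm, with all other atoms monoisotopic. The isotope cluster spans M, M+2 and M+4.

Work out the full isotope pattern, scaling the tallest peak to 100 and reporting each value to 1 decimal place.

Chlorine pattern (n=1): 0.7576 : 0.2424
Element Qm pattern (n=1): 0.6258 : 0.3742
Convolve the two distributions (both contribute in 2-u steps):
  M: 0.7576×0.6258 = 0.474106
  M+2: 0.7576×0.3742 + 0.2424×0.6258 = 0.435188
  M+4: 0.2424×0.3742 = 0.090706
Scale to base peak (0.474106) = 100: 100.0 : 91.8 : 19.1

100.0 : 91.8 : 19.1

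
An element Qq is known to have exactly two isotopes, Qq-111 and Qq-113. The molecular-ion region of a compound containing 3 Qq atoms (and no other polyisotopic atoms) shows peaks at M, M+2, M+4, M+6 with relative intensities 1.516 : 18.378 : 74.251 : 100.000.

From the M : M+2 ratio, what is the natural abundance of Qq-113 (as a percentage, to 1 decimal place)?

80.2%

Write p for the Qq-111 fraction. I(M+2)/I(M) = [C(3,1)·p^2·(1−p)] / p^3 = 3·(1−p)/p = 18.378/1.516 = 12.1227
(1−p)/p = 12.1227/3 = 4.0409  ⇒  p = 1/(1 + 4.0409) = 0.1984
Qq-111: 19.8%, Qq-113: 80.2%.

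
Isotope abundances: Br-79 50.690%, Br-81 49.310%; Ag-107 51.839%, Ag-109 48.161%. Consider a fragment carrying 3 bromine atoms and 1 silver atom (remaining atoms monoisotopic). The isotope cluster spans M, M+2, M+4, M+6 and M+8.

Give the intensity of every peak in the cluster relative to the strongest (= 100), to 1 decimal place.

Bromine pattern (n=3): 0.13024674 : 0.3801026 : 0.36975457 : 0.11989609
Silver pattern (n=1): 0.51839 : 0.48161
Convolve the two distributions (both contribute in 2-u steps):
  M: 0.13024674×0.51839 = 0.067519
  M+2: 0.13024674×0.48161 + 0.3801026×0.51839 = 0.259770
  M+4: 0.3801026×0.48161 + 0.36975457×0.51839 = 0.374738
  M+6: 0.36975457×0.48161 + 0.11989609×0.51839 = 0.240230
  M+8: 0.11989609×0.48161 = 0.057743
Scale to base peak (0.374738) = 100: 18.0 : 69.3 : 100.0 : 64.1 : 15.4

18.0 : 69.3 : 100.0 : 64.1 : 15.4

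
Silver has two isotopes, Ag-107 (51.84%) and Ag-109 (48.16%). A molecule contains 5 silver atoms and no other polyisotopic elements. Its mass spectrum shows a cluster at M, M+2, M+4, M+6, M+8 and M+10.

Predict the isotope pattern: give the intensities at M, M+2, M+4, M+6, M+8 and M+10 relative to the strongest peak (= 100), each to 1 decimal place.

Each Ag atom is independently Ag-107 (p = 0.5184) or Ag-109 (q = 0.4816); the cluster is the binomial expansion (p + q)^5.
P(M) = 0.5184^5 = 0.037439
P(M+2) = 5 × 0.5184^4 × 0.4816^1 = 0.173907
P(M+4) = 10 × 0.5184^3 × 0.4816^2 = 0.323123
P(M+6) = 10 × 0.5184^2 × 0.4816^3 = 0.300185
P(M+8) = 5 × 0.5184^1 × 0.4816^4 = 0.139438
P(M+10) = 0.4816^5 = 0.025908
The M+4 peak is largest (0.323123); scaling to 100 gives 11.6 : 53.8 : 100.0 : 92.9 : 43.2 : 8.0.

11.6 : 53.8 : 100.0 : 92.9 : 43.2 : 8.0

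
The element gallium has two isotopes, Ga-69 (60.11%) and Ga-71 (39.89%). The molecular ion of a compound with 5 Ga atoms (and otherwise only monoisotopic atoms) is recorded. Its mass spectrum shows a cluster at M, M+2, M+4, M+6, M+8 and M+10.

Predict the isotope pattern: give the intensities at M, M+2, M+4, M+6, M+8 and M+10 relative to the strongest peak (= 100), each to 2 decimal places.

Expanding (0.6011 + 0.3989)^5:
P(M) = 0.6011^5 = 0.078475
P(M+2) = 5 × 0.6011^4 × 0.3989^1 = 0.260388
P(M+4) = 10 × 0.6011^3 × 0.3989^2 = 0.345596
P(M+6) = 10 × 0.6011^2 × 0.3989^3 = 0.229343
P(M+8) = 5 × 0.6011^1 × 0.3989^4 = 0.076098
P(M+10) = 0.3989^5 = 0.010100
The M+4 peak is largest (0.345596); scaling to 100 gives 22.71 : 75.34 : 100.00 : 66.36 : 22.02 : 2.92.

22.71 : 75.34 : 100.00 : 66.36 : 22.02 : 2.92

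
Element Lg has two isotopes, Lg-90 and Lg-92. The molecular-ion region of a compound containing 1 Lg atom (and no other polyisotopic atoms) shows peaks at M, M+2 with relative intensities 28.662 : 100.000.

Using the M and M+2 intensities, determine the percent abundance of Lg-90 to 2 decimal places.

22.28%

If p is the fraction of Lg that is Lg-90, then I(M+2)/I(M) = [C(1,1)·p^0·(1−p)] / p^1 = 1·(1−p)/p = 100.000/28.662 = 3.4889
(1−p)/p = 3.4889/1 = 3.4889  ⇒  p = 1/(1 + 3.4889) = 0.2228
Lg-90: 22.28%, Lg-92: 77.72%.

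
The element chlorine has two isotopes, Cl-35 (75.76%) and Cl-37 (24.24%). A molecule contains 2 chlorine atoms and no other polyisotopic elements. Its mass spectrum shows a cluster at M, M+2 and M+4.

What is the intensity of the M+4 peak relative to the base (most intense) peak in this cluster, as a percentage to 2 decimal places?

10.24%

(0.7576 + 0.2424)^2 gives M 0.5740, M+2 0.3673, M+4 0.0588; the largest is M.
P(M) = C(2,0) × 0.7576^2 × 0.2424^0 = 1 × 0.57395776 × 1.0000 = 0.573958 (base)
P(M+4) = C(2,2) × 0.7576^0 × 0.2424^2 = 1 × 1.0000 × 0.05875776 = 0.058758
Relative intensity = 0.058758 / 0.573958 × 100 = 10.24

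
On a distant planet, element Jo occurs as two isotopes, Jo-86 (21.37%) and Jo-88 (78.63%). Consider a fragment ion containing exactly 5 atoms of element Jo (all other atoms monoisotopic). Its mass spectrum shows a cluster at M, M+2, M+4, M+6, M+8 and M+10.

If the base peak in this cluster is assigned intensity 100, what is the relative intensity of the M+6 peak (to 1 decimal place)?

54.4

Term probabilities: M 0.0004, M+2 0.0082, M+4 0.0603, M+6 0.2220, M+8 0.4084, M+10 0.3006. Base peak = M+8.
P(M+8) = C(5,4) × 0.2137^1 × 0.7863^4 = 5 × 0.2137 × 0.38225494 = 0.408439 (base)
P(M+6) = C(5,3) × 0.2137^2 × 0.7863^3 = 10 × 0.04566769 × 0.48614388 = 0.222011
Relative intensity = 0.222011 / 0.408439 × 100 = 54.4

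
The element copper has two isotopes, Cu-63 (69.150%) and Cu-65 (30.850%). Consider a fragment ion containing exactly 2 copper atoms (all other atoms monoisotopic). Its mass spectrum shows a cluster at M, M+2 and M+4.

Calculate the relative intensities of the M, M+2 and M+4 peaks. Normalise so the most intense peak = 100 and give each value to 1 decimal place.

Each Cu atom is independently Cu-63 (p = 0.69150) or Cu-65 (q = 0.30850); the cluster is the binomial expansion (p + q)^2.
P(M) = 0.69150^2 = 0.478172
P(M+2) = 2 × 0.69150^1 × 0.30850^1 = 0.426656
P(M+4) = 0.30850^2 = 0.095172
The M peak is largest (0.478172); scaling to 100 gives 100.0 : 89.2 : 19.9.

100.0 : 89.2 : 19.9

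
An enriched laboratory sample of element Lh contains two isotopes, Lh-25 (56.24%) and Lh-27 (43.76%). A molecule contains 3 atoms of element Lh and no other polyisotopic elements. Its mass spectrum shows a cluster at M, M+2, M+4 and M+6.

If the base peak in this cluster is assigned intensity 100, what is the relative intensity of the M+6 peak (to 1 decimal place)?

20.2

Binomial terms of (0.5624 + 0.4376)^3: M 0.1779, M+2 0.4152, M+4 0.3231, M+6 0.0838 → M+2 is the base peak.
P(M+2) = C(3,1) × 0.5624^2 × 0.4376^1 = 3 × 0.31629376 × 0.4376 = 0.415230 (base)
P(M+6) = C(3,3) × 0.5624^0 × 0.4376^3 = 1 × 1.0000 × 0.08379767 = 0.083798
Relative intensity = 0.083798 / 0.415230 × 100 = 20.2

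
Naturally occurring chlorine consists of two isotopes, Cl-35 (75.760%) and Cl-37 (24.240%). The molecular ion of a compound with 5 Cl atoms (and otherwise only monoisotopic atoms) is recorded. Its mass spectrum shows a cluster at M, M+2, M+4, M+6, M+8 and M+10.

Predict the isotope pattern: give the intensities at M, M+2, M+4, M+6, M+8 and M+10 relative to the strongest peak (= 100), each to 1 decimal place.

62.5 : 100.0 : 64.0 : 20.5 : 3.3 : 0.2

Each Cl atom is independently Cl-35 (p = 0.75760) or Cl-37 (q = 0.24240); the cluster is the binomial expansion (p + q)^5.
P(M) = 0.75760^5 = 0.249574
P(M+2) = 5 × 0.75760^4 × 0.24240^1 = 0.399266
P(M+4) = 10 × 0.75760^3 × 0.24240^2 = 0.255497
P(M+6) = 10 × 0.75760^2 × 0.24240^3 = 0.081748
P(M+8) = 5 × 0.75760^1 × 0.24240^4 = 0.013078
P(M+10) = 0.24240^5 = 0.000837
The M+2 peak is largest (0.399266); scaling to 100 gives 62.5 : 100.0 : 64.0 : 20.5 : 3.3 : 0.2.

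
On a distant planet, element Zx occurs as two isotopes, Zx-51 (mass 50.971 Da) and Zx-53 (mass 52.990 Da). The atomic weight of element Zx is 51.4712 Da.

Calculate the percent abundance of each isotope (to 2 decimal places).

Let x be the fractional abundance of Zx-51; then Zx-53 has abundance 1 − x.
50.971·x + 52.990·(1 − x) = 51.4712
(50.971 − 52.990)·x = 51.4712 − 52.990
x = -1.5188 / -2.019 = 0.75225 → 75.23% Zx-51, 24.77% Zx-53.

Zx-51: 75.23%, Zx-53: 24.77%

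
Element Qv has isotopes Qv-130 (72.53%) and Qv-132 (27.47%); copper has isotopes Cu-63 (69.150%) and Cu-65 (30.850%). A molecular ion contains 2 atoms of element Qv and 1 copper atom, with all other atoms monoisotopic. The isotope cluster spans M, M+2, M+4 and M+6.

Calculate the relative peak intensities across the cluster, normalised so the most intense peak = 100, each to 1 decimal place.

83.1 : 100.0 : 40.0 : 5.3

Element Qv pattern (n=2): 0.52606009 : 0.39847982 : 0.07546009
Copper pattern (n=1): 0.6915 : 0.3085
Convolve the two distributions (both contribute in 2-u steps):
  M: 0.52606009×0.6915 = 0.363771
  M+2: 0.52606009×0.3085 + 0.39847982×0.6915 = 0.437838
  M+4: 0.39847982×0.3085 + 0.07546009×0.6915 = 0.175112
  M+6: 0.07546009×0.3085 = 0.023279
Scale to base peak (0.437838) = 100: 83.1 : 100.0 : 40.0 : 5.3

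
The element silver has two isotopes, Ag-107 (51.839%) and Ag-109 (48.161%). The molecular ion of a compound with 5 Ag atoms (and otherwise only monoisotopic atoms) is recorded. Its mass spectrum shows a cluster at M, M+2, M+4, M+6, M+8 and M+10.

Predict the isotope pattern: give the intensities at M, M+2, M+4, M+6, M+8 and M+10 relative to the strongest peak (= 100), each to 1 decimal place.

11.6 : 53.8 : 100.0 : 92.9 : 43.2 : 8.0

The 5 Ag atoms are independent, so intensities follow the terms of (0.51839 + 0.48161)^5.
P(M) = 0.51839^5 = 0.037435
P(M+2) = 5 × 0.51839^4 × 0.48161^1 = 0.173897
P(M+4) = 10 × 0.51839^3 × 0.48161^2 = 0.323118
P(M+6) = 10 × 0.51839^2 × 0.48161^3 = 0.300192
P(M+8) = 5 × 0.51839^1 × 0.48161^4 = 0.139447
P(M+10) = 0.48161^5 = 0.025911
The M+4 peak is largest (0.323118); scaling to 100 gives 11.6 : 53.8 : 100.0 : 92.9 : 43.2 : 8.0.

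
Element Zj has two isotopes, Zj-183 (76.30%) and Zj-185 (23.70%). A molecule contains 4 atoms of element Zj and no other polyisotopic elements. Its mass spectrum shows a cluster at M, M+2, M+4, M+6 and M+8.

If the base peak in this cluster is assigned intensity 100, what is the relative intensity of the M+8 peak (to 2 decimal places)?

Binomial terms of (0.7630 + 0.2370)^4: M 0.3389, M+2 0.4211, M+4 0.1962, M+6 0.0406, M+8 0.0032 → M+2 is the base peak.
P(M+2) = C(4,1) × 0.7630^3 × 0.2370^1 = 4 × 0.44419495 × 0.2370 = 0.421097 (base)
P(M+8) = C(4,4) × 0.7630^0 × 0.2370^4 = 1 × 1.0000 × 0.00315496 = 0.003155
Relative intensity = 0.003155 / 0.421097 × 100 = 0.75

0.75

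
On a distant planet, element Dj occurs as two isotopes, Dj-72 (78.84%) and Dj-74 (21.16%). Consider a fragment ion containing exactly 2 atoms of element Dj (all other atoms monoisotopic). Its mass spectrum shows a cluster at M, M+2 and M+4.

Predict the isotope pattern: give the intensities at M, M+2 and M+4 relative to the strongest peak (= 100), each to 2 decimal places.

100.00 : 53.68 : 7.20

The 2 Dj atoms are independent, so intensities follow the terms of (0.7884 + 0.2116)^2.
P(M) = 0.7884^2 = 0.621575
P(M+2) = 2 × 0.7884^1 × 0.2116^1 = 0.333651
P(M+4) = 0.2116^2 = 0.044775
The M peak is largest (0.621575); scaling to 100 gives 100.00 : 53.68 : 7.20.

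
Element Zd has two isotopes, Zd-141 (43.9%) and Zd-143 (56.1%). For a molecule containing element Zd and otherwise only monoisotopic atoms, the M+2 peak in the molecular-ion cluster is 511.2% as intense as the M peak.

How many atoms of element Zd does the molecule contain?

The M+2/M ratio from n Zd atoms is n · q/p = n · 0.561/0.439.
n = 5.112 × 0.439/0.561 = 4.00 ≈ 4

4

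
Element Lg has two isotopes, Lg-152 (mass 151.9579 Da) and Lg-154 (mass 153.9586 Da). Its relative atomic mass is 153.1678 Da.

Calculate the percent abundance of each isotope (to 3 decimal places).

Writing the weighted mean with unknown fraction x of Lg-152:
151.9579·x + 153.9586·(1 − x) = 153.1678
(151.9579 − 153.9586)·x = 153.1678 − 153.9586
x = -0.7908 / -2.0007 = 0.39526 → 39.526% Lg-152, 60.474% Lg-154.

Lg-152: 39.526%, Lg-154: 60.474%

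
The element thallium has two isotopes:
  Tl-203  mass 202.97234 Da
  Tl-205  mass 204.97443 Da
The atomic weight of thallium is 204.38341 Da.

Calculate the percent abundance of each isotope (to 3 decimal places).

Let x be the fractional abundance of Tl-203; then Tl-205 has abundance 1 − x.
202.97234·x + 204.97443·(1 − x) = 204.38341
(202.97234 − 204.97443)·x = 204.38341 − 204.97443
x = -0.59102 / -2.00209 = 0.29520 → 29.520% Tl-203, 70.480% Tl-205.

Tl-203: 29.520%, Tl-205: 70.480%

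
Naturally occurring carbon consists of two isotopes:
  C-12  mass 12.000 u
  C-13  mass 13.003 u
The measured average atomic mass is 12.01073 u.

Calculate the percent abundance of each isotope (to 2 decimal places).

C-12: 98.93%, C-13: 1.07%

With x = fraction of C-12 (so C-13 is 1 − x):
12.000·x + 13.003·(1 − x) = 12.01073
(12.000 − 13.003)·x = 12.01073 − 13.003
x = -0.99227 / -1.003 = 0.98930 → 98.93% C-12, 1.07% C-13.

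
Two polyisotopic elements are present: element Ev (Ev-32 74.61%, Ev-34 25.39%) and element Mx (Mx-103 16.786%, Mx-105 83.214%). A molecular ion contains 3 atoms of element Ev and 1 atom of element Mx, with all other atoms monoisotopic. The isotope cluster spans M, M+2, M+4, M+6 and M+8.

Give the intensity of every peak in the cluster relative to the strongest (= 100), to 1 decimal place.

16.7 : 100.0 : 90.5 : 29.5 : 3.3

Element Ev pattern (n=3): 0.41532791 : 0.42401189 : 0.14429248 : 0.01636772
Element Mx pattern (n=1): 0.16786 : 0.83214
Convolve the two distributions (both contribute in 2-u steps):
  M: 0.41532791×0.16786 = 0.069717
  M+2: 0.41532791×0.83214 + 0.42401189×0.16786 = 0.416786
  M+4: 0.42401189×0.83214 + 0.14429248×0.16786 = 0.377058
  M+6: 0.14429248×0.83214 + 0.01636772×0.16786 = 0.122819
  M+8: 0.01636772×0.83214 = 0.013620
Scale to base peak (0.416786) = 100: 16.7 : 100.0 : 90.5 : 29.5 : 3.3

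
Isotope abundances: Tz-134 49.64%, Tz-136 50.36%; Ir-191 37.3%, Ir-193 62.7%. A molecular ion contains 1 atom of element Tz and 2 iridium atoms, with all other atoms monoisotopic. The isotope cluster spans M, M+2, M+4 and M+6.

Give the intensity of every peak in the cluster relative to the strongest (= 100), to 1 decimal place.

Element Tz pattern (n=1): 0.4964 : 0.5036
Iridium pattern (n=2): 0.139129 : 0.467742 : 0.393129
Convolve the two distributions (both contribute in 2-u steps):
  M: 0.4964×0.139129 = 0.069064
  M+2: 0.4964×0.467742 + 0.5036×0.139129 = 0.302252
  M+4: 0.4964×0.393129 + 0.5036×0.467742 = 0.430704
  M+6: 0.5036×0.393129 = 0.197980
Scale to base peak (0.430704) = 100: 16.0 : 70.2 : 100.0 : 46.0

16.0 : 70.2 : 100.0 : 46.0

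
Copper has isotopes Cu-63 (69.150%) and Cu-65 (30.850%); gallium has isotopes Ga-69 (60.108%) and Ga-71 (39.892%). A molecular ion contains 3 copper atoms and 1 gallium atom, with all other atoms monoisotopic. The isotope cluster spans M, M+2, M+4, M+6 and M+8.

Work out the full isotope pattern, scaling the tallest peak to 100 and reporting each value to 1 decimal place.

Copper pattern (n=3): 0.33065611 : 0.44254842 : 0.19743483 : 0.02936064
Gallium pattern (n=1): 0.60108 : 0.39892
Convolve the two distributions (both contribute in 2-u steps):
  M: 0.33065611×0.60108 = 0.198751
  M+2: 0.33065611×0.39892 + 0.44254842×0.60108 = 0.397912
  M+4: 0.44254842×0.39892 + 0.19743483×0.60108 = 0.295216
  M+6: 0.19743483×0.39892 + 0.02936064×0.60108 = 0.096409
  M+8: 0.02936064×0.39892 = 0.011713
Scale to base peak (0.397912) = 100: 49.9 : 100.0 : 74.2 : 24.2 : 2.9

49.9 : 100.0 : 74.2 : 24.2 : 2.9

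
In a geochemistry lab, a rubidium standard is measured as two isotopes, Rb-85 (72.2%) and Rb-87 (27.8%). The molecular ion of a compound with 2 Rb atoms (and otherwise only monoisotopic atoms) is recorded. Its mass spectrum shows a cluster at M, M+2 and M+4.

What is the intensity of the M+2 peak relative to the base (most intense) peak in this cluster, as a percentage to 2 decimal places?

Term probabilities: M 0.5213, M+2 0.4014, M+4 0.0773. Base peak = M.
P(M) = C(2,0) × 0.722^2 × 0.278^0 = 1 × 0.521284 × 1.0000 = 0.521284 (base)
P(M+2) = C(2,1) × 0.722^1 × 0.278^1 = 2 × 0.7220 × 0.2780 = 0.401432
Relative intensity = 0.401432 / 0.521284 × 100 = 77.01

77.01%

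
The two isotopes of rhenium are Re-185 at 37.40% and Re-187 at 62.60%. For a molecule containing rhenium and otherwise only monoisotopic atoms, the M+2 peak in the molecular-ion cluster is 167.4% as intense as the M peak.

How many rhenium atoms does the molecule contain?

1

With n Re atoms, P(M+2)/P(M) = C(n,1)·p^(n−1)q / p^n = n·q/p = n · 0.6260/0.3740.
n = 1.674 × 0.3740/0.6260 = 1.00 ≈ 1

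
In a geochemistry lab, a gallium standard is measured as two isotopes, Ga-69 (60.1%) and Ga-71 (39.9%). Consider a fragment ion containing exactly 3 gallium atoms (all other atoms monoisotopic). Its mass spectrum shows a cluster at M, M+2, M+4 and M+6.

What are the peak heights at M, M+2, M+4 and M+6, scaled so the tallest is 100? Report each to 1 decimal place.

50.2 : 100.0 : 66.4 : 14.7

Each Ga atom is independently Ga-69 (p = 0.601) or Ga-71 (q = 0.399); the cluster is the binomial expansion (p + q)^3.
P(M) = 0.601^3 = 0.217082
P(M+2) = 3 × 0.601^2 × 0.399^1 = 0.432358
P(M+4) = 3 × 0.601^1 × 0.399^2 = 0.287039
P(M+6) = 0.399^3 = 0.063521
The M+2 peak is largest (0.432358); scaling to 100 gives 50.2 : 100.0 : 66.4 : 14.7.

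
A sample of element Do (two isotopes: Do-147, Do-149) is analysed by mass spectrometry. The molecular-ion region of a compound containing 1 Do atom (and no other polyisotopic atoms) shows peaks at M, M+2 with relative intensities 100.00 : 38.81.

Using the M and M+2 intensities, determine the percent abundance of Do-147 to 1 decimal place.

Let p = fractional abundance of Do-147. I(M+2)/I(M) = [C(1,1)·p^0·(1−p)] / p^1 = 1·(1−p)/p = 38.81/100.00 = 0.3881
(1−p)/p = 0.3881/1 = 0.3881  ⇒  p = 1/(1 + 0.3881) = 0.7204
Do-147: 72.0%, Do-149: 28.0%.

72.0%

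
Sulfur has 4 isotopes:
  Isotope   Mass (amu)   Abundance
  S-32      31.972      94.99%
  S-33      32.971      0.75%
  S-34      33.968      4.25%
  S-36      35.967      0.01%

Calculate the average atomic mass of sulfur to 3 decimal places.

32.065 amu

Weight each isotope mass by its fractional abundance: 0.9499 × 31.972 + 0.0075 × 32.971 + 0.0425 × 33.968 + 0.0001 × 35.967
= 30.3702 + 0.2473 + 1.4436 + 0.0036 = 32.0647 amu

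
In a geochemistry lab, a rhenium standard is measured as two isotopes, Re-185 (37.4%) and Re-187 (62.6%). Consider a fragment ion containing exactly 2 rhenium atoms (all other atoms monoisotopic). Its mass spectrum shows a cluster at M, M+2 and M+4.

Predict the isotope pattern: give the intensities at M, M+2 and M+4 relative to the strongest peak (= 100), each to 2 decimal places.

Expanding (0.374 + 0.626)^2:
P(M) = 0.374^2 = 0.139876
P(M+2) = 2 × 0.374^1 × 0.626^1 = 0.468248
P(M+4) = 0.626^2 = 0.391876
The M+2 peak is largest (0.468248); scaling to 100 gives 29.87 : 100.00 : 83.69.

29.87 : 100.00 : 83.69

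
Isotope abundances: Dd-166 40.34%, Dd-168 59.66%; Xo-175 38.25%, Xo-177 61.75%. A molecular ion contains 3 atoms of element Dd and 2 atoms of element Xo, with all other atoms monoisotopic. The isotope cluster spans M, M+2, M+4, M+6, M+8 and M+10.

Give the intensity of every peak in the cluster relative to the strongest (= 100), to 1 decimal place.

Element Dd pattern (n=3): 0.06564591 : 0.29125695 : 0.43074837 : 0.21234877
Element Xo pattern (n=2): 0.14630625 : 0.4723875 : 0.38130625
Convolve the two distributions (both contribute in 2-u steps):
  M: 0.06564591×0.14630625 = 0.009604
  M+2: 0.06564591×0.4723875 + 0.29125695×0.14630625 = 0.073623
  M+4: 0.06564591×0.38130625 + 0.29125695×0.4723875 + 0.43074837×0.14630625 = 0.225639
  M+6: 0.29125695×0.38130625 + 0.43074837×0.4723875 + 0.21234877×0.14630625 = 0.345606
  M+8: 0.43074837×0.38130625 + 0.21234877×0.4723875 = 0.264558
  M+10: 0.21234877×0.38130625 = 0.080970
Scale to base peak (0.345606) = 100: 2.8 : 21.3 : 65.3 : 100.0 : 76.5 : 23.4

2.8 : 21.3 : 65.3 : 100.0 : 76.5 : 23.4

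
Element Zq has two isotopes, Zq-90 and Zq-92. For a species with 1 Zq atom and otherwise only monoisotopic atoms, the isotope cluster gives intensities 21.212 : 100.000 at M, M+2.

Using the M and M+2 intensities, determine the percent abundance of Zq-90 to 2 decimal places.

If p is the fraction of Zq that is Zq-90, then I(M+2)/I(M) = [C(1,1)·p^0·(1−p)] / p^1 = 1·(1−p)/p = 100.000/21.212 = 4.7143
(1−p)/p = 4.7143/1 = 4.7143  ⇒  p = 1/(1 + 4.7143) = 0.1750
Zq-90: 17.50%, Zq-92: 82.50%.

17.50%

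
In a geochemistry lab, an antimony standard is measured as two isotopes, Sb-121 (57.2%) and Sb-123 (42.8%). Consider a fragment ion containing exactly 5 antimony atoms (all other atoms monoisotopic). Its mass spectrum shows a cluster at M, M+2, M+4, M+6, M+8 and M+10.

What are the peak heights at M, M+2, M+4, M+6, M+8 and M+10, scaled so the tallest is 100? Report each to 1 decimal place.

The 5 Sb atoms are independent, so intensities follow the terms of (0.572 + 0.428)^5.
P(M) = 0.572^5 = 0.061232
P(M+2) = 5 × 0.572^4 × 0.428^1 = 0.229086
P(M+4) = 10 × 0.572^3 × 0.428^2 = 0.342827
P(M+6) = 10 × 0.572^2 × 0.428^3 = 0.256521
P(M+8) = 5 × 0.572^1 × 0.428^4 = 0.095971
P(M+10) = 0.428^5 = 0.014362
The M+4 peak is largest (0.342827); scaling to 100 gives 17.9 : 66.8 : 100.0 : 74.8 : 28.0 : 4.2.

17.9 : 66.8 : 100.0 : 74.8 : 28.0 : 4.2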